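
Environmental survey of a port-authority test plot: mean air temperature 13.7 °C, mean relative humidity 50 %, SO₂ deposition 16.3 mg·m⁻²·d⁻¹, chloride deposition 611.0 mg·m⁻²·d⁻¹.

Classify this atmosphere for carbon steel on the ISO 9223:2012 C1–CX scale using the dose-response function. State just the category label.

carbon steel: temperature factor f = -0.054·(3.7) = -0.1998
  SO₂ term: 1.77·16.3^0.52·exp(0.02·50-0.1998) = 16.82
  Sd branch = 0.102·Sd^0.62·e^(0.033·RH+0.04·T) = 49.04 μm/a
  sum: 16.82 + 49.04 → r_corr = 65.86 μm/a
ISO 9223 Table 2 (carbon steel): 50 < 65.9 ≤ 80 μm/a ⇒ C4

C4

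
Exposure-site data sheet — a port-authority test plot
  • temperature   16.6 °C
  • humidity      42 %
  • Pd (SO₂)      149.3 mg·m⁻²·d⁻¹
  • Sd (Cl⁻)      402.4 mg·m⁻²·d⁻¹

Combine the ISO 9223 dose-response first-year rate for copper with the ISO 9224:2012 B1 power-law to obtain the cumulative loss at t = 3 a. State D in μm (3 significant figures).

D(3) = 1.39 μm

copper: temperature factor f = -0.080·(6.6) = -0.5280
  Pd branch = 0.0053·Pd^0.26·e^(0.059·RH+f) = 0.1369 μm/a
  Cl⁻ term: 0.01025·402.4^0.27·exp(0.036·42+0.049·16.6) = 0.5295
  sum: 0.1369 + 0.5295 → r_corr = 0.6664 μm/a
Long-term exponent b (ISO 9224 Table 2, B1) = 0.667
  D(3) = 0.6664 × 3^0.667 = 0.6664 × 2.081 = 1.387 μm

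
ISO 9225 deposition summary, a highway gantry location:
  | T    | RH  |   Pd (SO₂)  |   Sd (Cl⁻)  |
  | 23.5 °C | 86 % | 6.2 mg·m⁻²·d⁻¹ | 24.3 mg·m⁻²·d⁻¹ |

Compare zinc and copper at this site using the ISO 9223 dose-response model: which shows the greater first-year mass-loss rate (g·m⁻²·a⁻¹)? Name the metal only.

copper

zinc: T>10 °C ⇒ hinge -0.071·(23.5−10) = -0.9585
  sulphur-dioxide contribution → 0.5768 μm/a
  chloride contribution → 1.582 μm/a
  total first-year rate 2.159 μm/a
  mass loss = 2.159 μm/a × 7.14 g/cm³ = 15.41 g·m⁻²·a⁻¹
copper: temperature factor f = -0.080·(13.5) = -1.0800
  sulphur-dioxide contribution → 0.4622 μm/a
  chloride contribution → 1.696 μm/a
  ⇒ r_corr(copper) = 2.159 μm/a
  mass loss = 2.159 μm/a × 8.96 g/cm³ = 19.34 g·m⁻²·a⁻¹
Ordering by g·m⁻²·a⁻¹: copper (19.3) > zinc (15.4)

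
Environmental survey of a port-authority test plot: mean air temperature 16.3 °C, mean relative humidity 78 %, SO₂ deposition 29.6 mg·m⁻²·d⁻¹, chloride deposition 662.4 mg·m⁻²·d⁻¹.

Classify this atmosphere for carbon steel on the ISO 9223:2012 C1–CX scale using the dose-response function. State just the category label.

carbon steel: T>10 °C ⇒ hinge -0.054·(16.3−10) = -0.3402
  Pd branch = 1.77·Pd^0.52·e^(0.02·RH+f) = 34.9 μm/a
  Cl⁻ term: 0.102·662.4^0.62·exp(0.033·78+0.04·16.3) = 144.1
  r_corr = 34.9 + 144.1 = 179 μm/a
ISO 9223 Table 2 (carbon steel): 80 < 179 ≤ 200 μm/a ⇒ C5

C5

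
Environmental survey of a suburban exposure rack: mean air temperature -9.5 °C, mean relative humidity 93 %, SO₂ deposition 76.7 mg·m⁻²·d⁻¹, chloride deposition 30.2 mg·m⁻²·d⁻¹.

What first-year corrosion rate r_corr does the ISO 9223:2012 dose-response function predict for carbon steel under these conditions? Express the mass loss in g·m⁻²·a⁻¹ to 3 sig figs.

carbon steel: temperature factor f = +0.150·(-19.5) = -2.9250
  SO₂ term: 1.77·76.7^0.52·exp(0.02·93-2.9250) = 5.828
  Sd branch = 0.102·Sd^0.62·e^(0.033·RH+0.04·T) = 12.42 μm/a
  r_corr = 5.828 + 12.42 = 18.25 μm/a
Convert to mass loss: 18.25 μm/a × 7.85 g/cm³ = 143.2 g·m⁻²·a⁻¹

r_corr = 143 g·m⁻²·a⁻¹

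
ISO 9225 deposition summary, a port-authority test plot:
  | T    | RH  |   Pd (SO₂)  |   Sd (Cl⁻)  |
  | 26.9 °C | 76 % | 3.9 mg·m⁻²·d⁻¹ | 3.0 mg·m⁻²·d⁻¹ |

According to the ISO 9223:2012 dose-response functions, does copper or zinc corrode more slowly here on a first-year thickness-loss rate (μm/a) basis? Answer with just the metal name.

zinc

copper: f(T) = -0.080·(T−10) [T>10 °C] = -1.3520
  sulphur-dioxide contribution → 0.173 μm/a
  chloride contribution → 0.7947 μm/a
  total first-year rate 0.9678 μm/a
zinc: T>10 °C ⇒ hinge -0.071·(26.9−10) = -1.1999
  sulphur-dioxide contribution → 0.2333 μm/a
  chloride contribution → 0.5916 μm/a
  total first-year rate 0.8249 μm/a
Ordering by μm/a: copper (0.968) > zinc (0.825)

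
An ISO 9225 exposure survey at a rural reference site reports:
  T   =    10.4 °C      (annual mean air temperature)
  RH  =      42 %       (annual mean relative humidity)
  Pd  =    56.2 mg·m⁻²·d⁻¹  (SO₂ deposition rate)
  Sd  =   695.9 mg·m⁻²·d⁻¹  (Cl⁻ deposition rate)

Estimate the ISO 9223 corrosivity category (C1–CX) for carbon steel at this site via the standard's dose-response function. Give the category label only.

carbon steel: T>10 °C ⇒ hinge -0.054·(10.4−10) = -0.0216
  SO₂ term: 1.77·56.2^0.52·exp(0.02·42-0.0216) = 32.6
  Sd branch = 0.102·Sd^0.62·e^(0.033·RH+0.04·T) = 35.77 μm/a
  sum: 32.6 + 35.77 → r_corr = 68.38 μm/a
Category bounds: 50…80 μm/a bracket r_corr ⇒ C4

C4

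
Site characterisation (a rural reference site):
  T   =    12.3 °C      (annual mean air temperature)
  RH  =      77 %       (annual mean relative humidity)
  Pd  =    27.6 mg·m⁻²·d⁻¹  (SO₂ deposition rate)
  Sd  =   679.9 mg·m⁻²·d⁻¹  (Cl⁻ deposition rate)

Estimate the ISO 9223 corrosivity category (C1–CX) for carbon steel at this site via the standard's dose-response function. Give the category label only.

carbon steel: f(T) = -0.054·(T−10) [T>10 °C] = -0.1242
  SO₂ term: 1.77·27.6^0.52·exp(0.02·77-0.1242) = 40.94
  Cl⁻ term: 0.102·679.9^0.62·exp(0.033·77+0.04·12.3) = 120.8
  sum: 40.94 + 120.8 → r_corr = 161.7 μm/a
162 μm/a falls in (80, 200] for carbon steel → category C5

C5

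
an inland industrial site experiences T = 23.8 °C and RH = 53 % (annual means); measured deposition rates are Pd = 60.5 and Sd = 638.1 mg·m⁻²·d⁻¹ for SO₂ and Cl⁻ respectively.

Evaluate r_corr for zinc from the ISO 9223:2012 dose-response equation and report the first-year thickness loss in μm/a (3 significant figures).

zinc: temperature factor f = -0.071·(13.8) = -0.9798
  SO₂ term: 0.0129·60.5^0.44·exp(0.046·53-0.9798) = 0.3372
  Sd branch = 0.0175·Sd^0.57·e^(0.008·RH+0.085·T) = 8.027 μm/a
  r_corr = 0.3372 + 8.027 = 8.364 μm/a

r_corr = 8.36 μm/a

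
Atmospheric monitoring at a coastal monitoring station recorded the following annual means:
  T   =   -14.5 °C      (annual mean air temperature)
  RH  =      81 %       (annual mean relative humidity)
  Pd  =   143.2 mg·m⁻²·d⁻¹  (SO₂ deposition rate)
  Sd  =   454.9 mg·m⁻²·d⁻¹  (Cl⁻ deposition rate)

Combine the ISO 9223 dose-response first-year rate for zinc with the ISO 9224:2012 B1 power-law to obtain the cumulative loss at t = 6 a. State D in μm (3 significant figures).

D(6) = 9.42 μm

zinc: T≤10 °C ⇒ hinge +0.038·(-14.5−10) = -0.9310
  sulphur-dioxide contribution → 1.875 μm/a
  chloride contribution → 0.3193 μm/a
  total first-year rate 2.195 μm/a
ISO 9224: D(t) = r_corr · t^b with b = 0.813 (zinc, B1)
  D(6) = 2.195 × 6^0.813 = 2.195 × 4.292 = 9.419 μm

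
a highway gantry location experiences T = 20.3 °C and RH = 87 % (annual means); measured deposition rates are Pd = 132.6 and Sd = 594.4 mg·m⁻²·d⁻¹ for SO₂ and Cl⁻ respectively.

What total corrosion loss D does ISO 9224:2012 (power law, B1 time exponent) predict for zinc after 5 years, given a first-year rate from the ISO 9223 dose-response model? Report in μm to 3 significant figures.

D(5) = 38.6 μm

zinc: temperature factor f = -0.071·(10.3) = -0.7313
  Pd branch = 0.0129·Pd^0.44·e^(0.046·RH+f) = 2.917 μm/a
  Sd branch = 0.0175·Sd^0.57·e^(0.008·RH+0.085·T) = 7.515 μm/a
  r_corr = 2.917 + 7.515 = 10.43 μm/a
ISO 9224: D(t) = r_corr · t^b with b = 0.813 (zinc, B1)
  D(5) = 10.43 × 5^0.813 = 10.43 × 3.701 = 38.6 μm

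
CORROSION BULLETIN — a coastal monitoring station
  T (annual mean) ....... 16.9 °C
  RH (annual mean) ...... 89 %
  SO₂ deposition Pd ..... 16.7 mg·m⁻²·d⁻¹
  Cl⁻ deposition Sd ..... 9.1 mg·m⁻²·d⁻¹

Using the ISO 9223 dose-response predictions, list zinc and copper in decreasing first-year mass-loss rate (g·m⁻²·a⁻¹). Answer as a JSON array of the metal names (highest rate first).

["copper", "zinc"]

zinc: f(T) = -0.071·(T−10) [T>10 °C] = -0.4899
  Pd branch = 0.0129·Pd^0.44·e^(0.046·RH+f) = 1.636 μm/a
  Sd branch = 0.0175·Sd^0.57·e^(0.008·RH+0.085·T) = 0.5282 μm/a
  sum: 1.636 + 0.5282 → r_corr = 2.164 μm/a
  mass loss = 2.164 μm/a × 7.14 g/cm³ = 15.45 g·m⁻²·a⁻¹
copper: T>10 °C ⇒ hinge -0.080·(16.9−10) = -0.5520
  SO₂ term: 0.0053·16.7^0.26·exp(0.059·89-0.5520) = 1.21
  Cl⁻ term: 0.01025·9.1^0.27·exp(0.036·89+0.049·16.9) = 1.049
  r_corr = 1.21 + 1.049 = 2.259 μm/a
  mass loss = 2.259 μm/a × 8.96 g/cm³ = 20.24 g·m⁻²·a⁻¹
Ordering by g·m⁻²·a⁻¹: copper (20.2) > zinc (15.5)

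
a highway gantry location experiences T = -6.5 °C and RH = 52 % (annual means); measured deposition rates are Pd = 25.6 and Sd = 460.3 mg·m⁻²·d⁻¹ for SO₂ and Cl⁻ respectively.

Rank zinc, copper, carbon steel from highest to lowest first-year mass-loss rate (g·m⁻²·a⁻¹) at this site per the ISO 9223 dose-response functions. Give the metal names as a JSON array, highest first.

["carbon steel", "zinc", "copper"]

zinc: T≤10 °C ⇒ hinge +0.038·(-6.5−10) = -0.6270
  SO₂ term: 0.0129·25.6^0.44·exp(0.046·52-0.6270) = 0.3139
  Cl⁻ term: 0.0175·460.3^0.57·exp(0.008·52+0.085·-6.5) = 0.5031
  r_corr = 0.3139 + 0.5031 = 0.817 μm/a
  mass loss = 0.817 μm/a × 7.14 g/cm³ = 5.833 g·m⁻²·a⁻¹
copper: T≤10 °C ⇒ hinge +0.126·(-6.5−10) = -2.0790
  SO₂ term: 0.0053·25.6^0.26·exp(0.059·52-2.0790) = 0.03311
  Sd branch = 0.01025·Sd^0.27·e^(0.036·RH+0.049·T) = 0.2538 μm/a
  sum: 0.03311 + 0.2538 → r_corr = 0.2869 μm/a
  mass loss = 0.2869 μm/a × 8.96 g/cm³ = 2.57 g·m⁻²·a⁻¹
carbon steel: temperature factor f = +0.150·(-16.5) = -2.4750
  SO₂ term: 1.77·25.6^0.52·exp(0.02·52-2.4750) = 2.275
  Sd branch = 0.102·Sd^0.62·e^(0.033·RH+0.04·T) = 19.59 μm/a
  sum: 2.275 + 19.59 → r_corr = 21.86 μm/a
  mass loss = 21.86 μm/a × 7.85 g/cm³ = 171.6 g·m⁻²·a⁻¹
Ordering by g·m⁻²·a⁻¹: carbon steel (172) > zinc (5.83) > copper (2.57)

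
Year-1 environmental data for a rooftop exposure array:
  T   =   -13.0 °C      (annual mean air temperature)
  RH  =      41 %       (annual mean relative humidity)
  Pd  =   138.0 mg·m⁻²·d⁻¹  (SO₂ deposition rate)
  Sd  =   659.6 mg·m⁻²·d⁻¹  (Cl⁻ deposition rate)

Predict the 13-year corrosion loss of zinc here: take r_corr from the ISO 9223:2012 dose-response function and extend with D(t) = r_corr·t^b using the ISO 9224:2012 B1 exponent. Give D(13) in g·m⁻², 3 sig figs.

D(13) = 36.5 g·m⁻²

zinc: T≤10 °C ⇒ hinge +0.038·(-13.0−10) = -0.8740
  SO₂ term: 0.0129·138.0^0.44·exp(0.046·41-0.8740) = 0.3102
  Sd branch = 0.0175·Sd^0.57·e^(0.008·RH+0.085·T) = 0.3255 μm/a
  sum: 0.3102 + 0.3255 → r_corr = 0.6357 μm/a
ISO 9224: D(t) = r_corr · t^b with b = 0.813 (zinc, B1)
  D(13) = 0.6357 × 13^0.813 = 0.6357 × 8.047 = 5.116 μm
  Mass loss = 5.116 μm × 7.14 g/cm³ = 36.53 g·m⁻²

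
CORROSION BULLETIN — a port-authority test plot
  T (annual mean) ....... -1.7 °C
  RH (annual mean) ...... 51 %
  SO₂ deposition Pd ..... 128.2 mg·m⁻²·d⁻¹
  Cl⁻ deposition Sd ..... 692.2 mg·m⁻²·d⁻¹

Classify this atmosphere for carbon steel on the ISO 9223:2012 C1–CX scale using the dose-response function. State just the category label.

C3

carbon steel: temperature factor f = +0.150·(-11.7) = -1.7550
  Pd branch = 1.77·Pd^0.52·e^(0.02·RH+f) = 10.59 μm/a
  Sd branch = 0.102·Sd^0.62·e^(0.033·RH+0.04·T) = 29.58 μm/a
  r_corr = 10.59 + 29.58 = 40.16 μm/a
ISO 9223 Table 2 (carbon steel): 25 < 40.2 ≤ 50 μm/a ⇒ C3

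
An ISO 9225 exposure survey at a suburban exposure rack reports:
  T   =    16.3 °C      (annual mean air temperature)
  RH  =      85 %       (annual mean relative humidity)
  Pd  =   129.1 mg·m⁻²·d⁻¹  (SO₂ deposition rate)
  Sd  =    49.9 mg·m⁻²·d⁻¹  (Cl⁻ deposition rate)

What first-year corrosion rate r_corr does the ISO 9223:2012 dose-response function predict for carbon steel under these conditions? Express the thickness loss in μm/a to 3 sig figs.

r_corr = 123 μm/a

carbon steel: f(T) = -0.054·(T−10) [T>10 °C] = -0.3402
  sulphur-dioxide contribution → 86.34 μm/a
  chloride contribution → 36.54 μm/a
  total first-year rate 122.9 μm/a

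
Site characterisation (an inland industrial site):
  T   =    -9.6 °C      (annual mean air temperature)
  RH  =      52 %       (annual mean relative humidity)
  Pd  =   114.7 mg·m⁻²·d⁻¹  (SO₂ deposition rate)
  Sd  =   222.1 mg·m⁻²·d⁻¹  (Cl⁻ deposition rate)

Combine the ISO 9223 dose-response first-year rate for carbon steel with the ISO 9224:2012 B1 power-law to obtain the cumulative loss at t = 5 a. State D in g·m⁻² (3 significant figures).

D(5) = 257 g·m⁻²

carbon steel: T≤10 °C ⇒ hinge +0.150·(-9.6−10) = -2.9400
  SO₂ term: 1.77·114.7^0.52·exp(0.02·52-2.9400) = 3.117
  Sd branch = 0.102·Sd^0.62·e^(0.033·RH+0.04·T) = 11.01 μm/a
  r_corr = 3.117 + 11.01 = 14.13 μm/a
Long-term exponent b (ISO 9224 Table 2, B1) = 0.523
  D(5) = 14.13 × 5^0.523 = 14.13 × 2.32 = 32.79 μm
  Mass loss = 32.79 μm × 7.85 g/cm³ = 257.4 g·m⁻²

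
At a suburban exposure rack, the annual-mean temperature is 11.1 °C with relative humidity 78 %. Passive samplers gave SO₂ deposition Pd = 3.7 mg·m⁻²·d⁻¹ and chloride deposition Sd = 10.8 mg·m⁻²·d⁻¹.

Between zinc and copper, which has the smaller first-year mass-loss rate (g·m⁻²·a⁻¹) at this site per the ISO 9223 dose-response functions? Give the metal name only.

zinc: T>10 °C ⇒ hinge -0.071·(11.1−10) = -0.0781
  Pd branch = 0.0129·Pd^0.44·e^(0.046·RH+f) = 0.7672 μm/a
  Cl⁻ term: 0.0175·10.8^0.57·exp(0.008·78+0.085·11.1) = 0.3257
  r_corr = 0.7672 + 0.3257 = 1.093 μm/a
  mass loss = 1.093 μm/a × 7.14 g/cm³ = 7.804 g·m⁻²·a⁻¹
copper: f(T) = -0.080·(T−10) [T>10 °C] = -0.0880
  SO₂ term: 0.0053·3.7^0.26·exp(0.059·78-0.0880) = 0.6799
  Cl⁻ term: 0.01025·10.8^0.27·exp(0.036·78+0.049·11.1) = 0.5565
  r_corr = 0.6799 + 0.5565 = 1.236 μm/a
  mass loss = 1.236 μm/a × 8.96 g/cm³ = 11.08 g·m⁻²·a⁻¹
Ordering by g·m⁻²·a⁻¹: copper (11.1) > zinc (7.8)

zinc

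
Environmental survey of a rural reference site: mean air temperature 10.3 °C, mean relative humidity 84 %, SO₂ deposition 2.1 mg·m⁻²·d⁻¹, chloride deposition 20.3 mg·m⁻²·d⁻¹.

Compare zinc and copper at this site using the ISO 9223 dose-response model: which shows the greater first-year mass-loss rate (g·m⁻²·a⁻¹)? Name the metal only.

zinc: temperature factor f = -0.071·(0.3) = -0.0213
  Pd branch = 0.0129·Pd^0.44·e^(0.046·RH+f) = 0.8341 μm/a
  Sd branch = 0.0175·Sd^0.57·e^(0.008·RH+0.085·T) = 0.4575 μm/a
  r_corr = 0.8341 + 0.4575 = 1.292 μm/a
  mass loss = 1.292 μm/a × 7.14 g/cm³ = 9.222 g·m⁻²·a⁻¹
copper: T>10 °C ⇒ hinge -0.080·(10.3−10) = -0.0240
  Pd branch = 0.0053·Pd^0.26·e^(0.059·RH+f) = 0.8912 μm/a
  Cl⁻ term: 0.01025·20.3^0.27·exp(0.036·84+0.049·10.3) = 0.7875
  r_corr = 0.8912 + 0.7875 = 1.679 μm/a
  mass loss = 1.679 μm/a × 8.96 g/cm³ = 15.04 g·m⁻²·a⁻¹
Ordering by g·m⁻²·a⁻¹: copper (15) > zinc (9.22)

copper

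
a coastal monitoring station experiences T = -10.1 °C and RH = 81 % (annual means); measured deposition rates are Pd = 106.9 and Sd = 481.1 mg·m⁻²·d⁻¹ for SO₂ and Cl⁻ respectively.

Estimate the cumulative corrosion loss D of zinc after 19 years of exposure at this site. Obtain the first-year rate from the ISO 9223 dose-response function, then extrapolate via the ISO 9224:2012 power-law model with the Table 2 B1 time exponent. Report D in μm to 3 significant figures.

D(19) = 26.6 μm

zinc: f(T) = +0.038·(T−10) [T≤10 °C] = -0.7638
  SO₂ term: 0.0129·106.9^0.44·exp(0.046·81-0.7638) = 1.949
  Sd branch = 0.0175·Sd^0.57·e^(0.008·RH+0.085·T) = 0.4792 μm/a
  sum: 1.949 + 0.4792 → r_corr = 2.428 μm/a
ISO 9224: D(t) = r_corr · t^b with b = 0.813 (zinc, B1)
  D(19) = 2.428 × 19^0.813 = 2.428 × 10.96 = 26.6 μm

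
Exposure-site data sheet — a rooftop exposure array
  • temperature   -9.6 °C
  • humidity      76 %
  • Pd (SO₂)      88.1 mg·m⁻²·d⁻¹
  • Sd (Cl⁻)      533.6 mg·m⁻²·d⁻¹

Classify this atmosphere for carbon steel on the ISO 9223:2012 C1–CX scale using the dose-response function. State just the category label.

carbon steel: temperature factor f = +0.150·(-19.6) = -2.9400
  sulphur-dioxide contribution → 4.392 μm/a
  chloride contribution → 41.87 μm/a
  ⇒ r_corr(carbon steel) = 46.26 μm/a
46.3 μm/a falls in (25, 50] for carbon steel → category C3

C3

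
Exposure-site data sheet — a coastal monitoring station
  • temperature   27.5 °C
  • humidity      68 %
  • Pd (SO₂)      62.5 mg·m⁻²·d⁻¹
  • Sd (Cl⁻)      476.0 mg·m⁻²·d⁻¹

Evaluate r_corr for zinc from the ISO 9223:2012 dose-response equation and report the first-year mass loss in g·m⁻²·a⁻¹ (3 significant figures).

r_corr = 78.6 g·m⁻²·a⁻¹

zinc: T>10 °C ⇒ hinge -0.071·(27.5−10) = -1.2425
  SO₂ term: 0.0129·62.5^0.44·exp(0.046·68-1.2425) = 0.5244
  Cl⁻ term: 0.0175·476.0^0.57·exp(0.008·68+0.085·27.5) = 10.49
  r_corr = 0.5244 + 10.49 = 11.01 μm/a
Convert to mass loss: 11.01 μm/a × 7.14 g/cm³ = 78.63 g·m⁻²·a⁻¹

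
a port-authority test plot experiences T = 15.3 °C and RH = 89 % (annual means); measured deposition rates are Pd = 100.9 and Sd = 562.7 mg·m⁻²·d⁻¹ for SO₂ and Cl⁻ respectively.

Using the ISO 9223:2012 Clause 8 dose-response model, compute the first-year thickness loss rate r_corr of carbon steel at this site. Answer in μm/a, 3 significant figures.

r_corr = 267 μm/a

carbon steel: f(T) = -0.054·(T−10) [T>10 °C] = -0.2862
  sulphur-dioxide contribution → 86.85 μm/a
  chloride contribution → 179.9 μm/a
  ⇒ r_corr(carbon steel) = 266.8 μm/a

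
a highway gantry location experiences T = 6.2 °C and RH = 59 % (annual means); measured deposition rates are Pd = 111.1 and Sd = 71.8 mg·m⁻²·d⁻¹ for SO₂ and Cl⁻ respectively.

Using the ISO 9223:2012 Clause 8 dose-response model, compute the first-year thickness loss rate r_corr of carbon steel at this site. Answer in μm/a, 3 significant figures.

carbon steel: temperature factor f = +0.150·(-3.8) = -0.5700
  sulphur-dioxide contribution → 37.73 μm/a
  chloride contribution → 12.96 μm/a
  ⇒ r_corr(carbon steel) = 50.69 μm/a

r_corr = 50.7 μm/a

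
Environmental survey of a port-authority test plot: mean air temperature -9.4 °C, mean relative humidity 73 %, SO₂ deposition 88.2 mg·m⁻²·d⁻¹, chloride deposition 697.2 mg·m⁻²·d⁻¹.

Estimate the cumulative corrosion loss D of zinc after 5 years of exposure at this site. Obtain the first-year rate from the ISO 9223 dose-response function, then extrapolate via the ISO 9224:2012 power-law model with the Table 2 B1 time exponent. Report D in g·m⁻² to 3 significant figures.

zinc: f(T) = +0.038·(T−10) [T≤10 °C] = -0.7372
  sulphur-dioxide contribution → 1.273 μm/a
  chloride contribution → 0.5894 μm/a
  total first-year rate 1.862 μm/a
Power-law: D(5) = r_corr · 5^0.813
  D(5) = 1.862 × 5^0.813 = 1.862 × 3.701 = 6.891 μm
  Mass loss = 6.891 μm × 7.14 g/cm³ = 49.2 g·m⁻²

D(5) = 49.2 g·m⁻²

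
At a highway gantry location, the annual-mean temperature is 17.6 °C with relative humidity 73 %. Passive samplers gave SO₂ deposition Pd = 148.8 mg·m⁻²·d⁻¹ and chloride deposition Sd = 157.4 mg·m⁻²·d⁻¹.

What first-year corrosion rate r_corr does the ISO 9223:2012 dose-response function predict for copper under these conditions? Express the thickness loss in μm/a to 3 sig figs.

copper: T>10 °C ⇒ hinge -0.080·(17.6−10) = -0.6080
  SO₂ term: 0.0053·148.8^0.26·exp(0.059·73-0.6080) = 0.7863
  Cl⁻ term: 0.01025·157.4^0.27·exp(0.036·73+0.049·17.6) = 1.318
  r_corr = 0.7863 + 1.318 = 2.104 μm/a

r_corr = 2.10 μm/a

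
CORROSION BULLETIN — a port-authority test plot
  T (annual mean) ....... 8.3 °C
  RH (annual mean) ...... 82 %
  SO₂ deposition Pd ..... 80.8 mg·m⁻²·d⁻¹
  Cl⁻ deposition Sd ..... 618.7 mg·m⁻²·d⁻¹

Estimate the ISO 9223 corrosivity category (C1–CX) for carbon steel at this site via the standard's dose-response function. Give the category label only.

carbon steel: f(T) = +0.150·(T−10) [T≤10 °C] = -0.2550
  sulphur-dioxide contribution → 69.39 μm/a
  chloride contribution → 114.5 μm/a
  total first-year rate 183.9 μm/a
Category bounds: 80…200 μm/a bracket r_corr ⇒ C5

C5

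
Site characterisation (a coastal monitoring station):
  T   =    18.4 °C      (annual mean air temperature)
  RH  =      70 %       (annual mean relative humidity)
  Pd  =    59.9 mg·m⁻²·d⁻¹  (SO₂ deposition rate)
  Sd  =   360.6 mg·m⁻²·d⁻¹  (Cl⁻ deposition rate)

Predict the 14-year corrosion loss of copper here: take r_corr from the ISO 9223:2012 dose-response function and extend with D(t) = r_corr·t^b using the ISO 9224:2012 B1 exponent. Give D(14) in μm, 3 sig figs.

copper: T>10 °C ⇒ hinge -0.080·(18.4−10) = -0.6720
  SO₂ term: 0.0053·59.9^0.26·exp(0.059·70-0.6720) = 0.4877
  Sd branch = 0.01025·Sd^0.27·e^(0.036·RH+0.049·T) = 1.539 μm/a
  r_corr = 0.4877 + 1.539 = 2.026 μm/a
Long-term exponent b (ISO 9224 Table 2, B1) = 0.667
  D(14) = 2.026 × 14^0.667 = 2.026 × 5.814 = 11.78 μm

D(14) = 11.8 μm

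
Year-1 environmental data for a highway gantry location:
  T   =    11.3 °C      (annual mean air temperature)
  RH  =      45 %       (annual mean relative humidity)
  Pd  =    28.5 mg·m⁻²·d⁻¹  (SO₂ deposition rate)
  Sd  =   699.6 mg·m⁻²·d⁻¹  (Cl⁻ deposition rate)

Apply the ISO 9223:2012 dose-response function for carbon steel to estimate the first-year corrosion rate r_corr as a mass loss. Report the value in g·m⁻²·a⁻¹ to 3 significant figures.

carbon steel: T>10 °C ⇒ hinge -0.054·(11.3−10) = -0.0702
  SO₂ term: 1.77·28.5^0.52·exp(0.02·45-0.0702) = 23.17
  Cl⁻ term: 0.102·699.6^0.62·exp(0.033·45+0.04·11.3) = 41.08
  sum: 23.17 + 41.08 → r_corr = 64.25 μm/a
Convert to mass loss: 64.25 μm/a × 7.85 g/cm³ = 504.3 g·m⁻²·a⁻¹

r_corr = 504 g·m⁻²·a⁻¹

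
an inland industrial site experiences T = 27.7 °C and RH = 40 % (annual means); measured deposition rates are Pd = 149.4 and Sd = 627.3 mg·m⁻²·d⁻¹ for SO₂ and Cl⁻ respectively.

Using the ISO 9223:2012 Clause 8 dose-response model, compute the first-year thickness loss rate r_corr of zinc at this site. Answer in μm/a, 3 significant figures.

zinc: f(T) = -0.071·(T−10) [T>10 °C] = -1.2567
  SO₂ term: 0.0129·149.4^0.44·exp(0.046·40-1.2567) = 0.2092
  Cl⁻ term: 0.0175·627.3^0.57·exp(0.008·40+0.085·27.7) = 9.98
  sum: 0.2092 + 9.98 → r_corr = 10.19 μm/a

r_corr = 10.2 μm/a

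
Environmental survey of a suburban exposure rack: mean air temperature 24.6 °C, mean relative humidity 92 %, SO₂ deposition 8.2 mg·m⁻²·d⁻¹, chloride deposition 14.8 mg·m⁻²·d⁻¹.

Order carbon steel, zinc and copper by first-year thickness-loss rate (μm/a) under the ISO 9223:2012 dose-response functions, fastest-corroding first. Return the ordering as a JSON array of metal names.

carbon steel: f(T) = -0.054·(T−10) [T>10 °C] = -0.7884
  SO₂ term: 1.77·8.2^0.52·exp(0.02·92-0.7884) = 15.13
  Cl⁻ term: 0.102·14.8^0.62·exp(0.033·92+0.04·24.6) = 30.2
  sum: 15.13 + 30.2 → r_corr = 45.33 μm/a
zinc: temperature factor f = -0.071·(14.6) = -1.0366
  Pd branch = 0.0129·Pd^0.44·e^(0.046·RH+f) = 0.7951 μm/a
  Cl⁻ term: 0.0175·14.8^0.57·exp(0.008·92+0.085·24.6) = 1.374
  r_corr = 0.7951 + 1.374 = 2.169 μm/a
copper: temperature factor f = -0.080·(14.6) = -1.1680
  SO₂ term: 0.0053·8.2^0.26·exp(0.059·92-1.1680) = 0.6486
  Cl⁻ term: 0.01025·14.8^0.27·exp(0.036·92+0.049·24.6) = 1.943
  r_corr = 0.6486 + 1.943 = 2.592 μm/a
Ordering by μm/a: carbon steel (45.3) > copper (2.59) > zinc (2.17)

["carbon steel", "copper", "zinc"]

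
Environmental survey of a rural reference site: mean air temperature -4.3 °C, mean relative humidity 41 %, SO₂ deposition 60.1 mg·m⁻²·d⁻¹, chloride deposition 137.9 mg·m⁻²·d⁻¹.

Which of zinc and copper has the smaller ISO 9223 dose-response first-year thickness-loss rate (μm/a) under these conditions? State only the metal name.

zinc: T≤10 °C ⇒ hinge +0.038·(-4.3−10) = -0.5434
  sulphur-dioxide contribution → 0.2995 μm/a
  chloride contribution → 0.2794 μm/a
  ⇒ r_corr(zinc) = 0.5789 μm/a
copper: T≤10 °C ⇒ hinge +0.126·(-4.3−10) = -1.8018
  sulphur-dioxide contribution → 0.0285 μm/a
  chloride contribution → 0.1374 μm/a
  ⇒ r_corr(copper) = 0.1659 μm/a
Ordering by μm/a: zinc (0.579) > copper (0.166)

copper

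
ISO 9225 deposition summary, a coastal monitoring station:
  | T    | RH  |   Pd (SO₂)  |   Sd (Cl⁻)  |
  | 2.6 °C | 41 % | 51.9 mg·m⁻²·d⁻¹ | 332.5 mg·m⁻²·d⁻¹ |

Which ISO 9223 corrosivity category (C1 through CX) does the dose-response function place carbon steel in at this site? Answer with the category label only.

C3

carbon steel: temperature factor f = +0.150·(-7.4) = -1.1100
  sulphur-dioxide contribution → 10.33 μm/a
  chloride contribution → 16.03 μm/a
  total first-year rate 26.35 μm/a
Category bounds: 25…50 μm/a bracket r_corr ⇒ C3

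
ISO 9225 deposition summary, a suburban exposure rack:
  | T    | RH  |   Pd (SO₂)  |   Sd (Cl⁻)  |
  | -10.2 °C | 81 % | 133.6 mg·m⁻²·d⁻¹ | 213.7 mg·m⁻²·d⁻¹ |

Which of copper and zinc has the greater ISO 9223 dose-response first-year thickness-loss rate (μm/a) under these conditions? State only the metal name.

copper: T≤10 °C ⇒ hinge +0.126·(-10.2−10) = -2.5452
  Pd branch = 0.0053·Pd^0.26·e^(0.059·RH+f) = 0.1766 μm/a
  Cl⁻ term: 0.01025·213.7^0.27·exp(0.036·81+0.049·-10.2) = 0.4888
  r_corr = 0.1766 + 0.4888 = 0.6654 μm/a
zinc: f(T) = +0.038·(T−10) [T≤10 °C] = -0.7676
  Pd branch = 0.0129·Pd^0.44·e^(0.046·RH+f) = 2.142 μm/a
  Sd branch = 0.0175·Sd^0.57·e^(0.008·RH+0.085·T) = 0.2992 μm/a
  r_corr = 2.142 + 0.2992 = 2.441 μm/a
Ordering by μm/a: zinc (2.44) > copper (0.665)

zinc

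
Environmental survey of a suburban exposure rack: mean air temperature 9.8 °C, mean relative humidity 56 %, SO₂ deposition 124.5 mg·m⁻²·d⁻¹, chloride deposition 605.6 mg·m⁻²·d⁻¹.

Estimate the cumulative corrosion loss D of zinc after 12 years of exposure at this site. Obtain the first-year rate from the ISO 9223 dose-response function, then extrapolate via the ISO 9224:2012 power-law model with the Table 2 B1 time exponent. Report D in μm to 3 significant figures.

zinc: temperature factor f = +0.038·(-0.2) = -0.0076
  Pd branch = 0.0129·Pd^0.44·e^(0.046·RH+f) = 1.406 μm/a
  Cl⁻ term: 0.0175·605.6^0.57·exp(0.008·56+0.085·9.8) = 2.428
  r_corr = 1.406 + 2.428 = 3.834 μm/a
Long-term exponent b (ISO 9224 Table 2, B1) = 0.813
  D(12) = 3.834 × 12^0.813 = 3.834 × 7.54 = 28.91 μm

D(12) = 28.9 μm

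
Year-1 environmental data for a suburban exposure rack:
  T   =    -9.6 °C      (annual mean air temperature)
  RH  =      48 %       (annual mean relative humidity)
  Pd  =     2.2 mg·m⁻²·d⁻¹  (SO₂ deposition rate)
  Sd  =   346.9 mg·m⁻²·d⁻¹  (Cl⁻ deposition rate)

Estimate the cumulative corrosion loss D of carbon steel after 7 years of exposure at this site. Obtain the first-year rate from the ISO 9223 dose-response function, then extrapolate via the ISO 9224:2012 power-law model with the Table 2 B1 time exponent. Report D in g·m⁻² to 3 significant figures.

D(7) = 284 g·m⁻²

carbon steel: T≤10 °C ⇒ hinge +0.150·(-9.6−10) = -2.9400
  SO₂ term: 1.77·2.2^0.52·exp(0.02·48-2.9400) = 0.3682
  Cl⁻ term: 0.102·346.9^0.62·exp(0.033·48+0.04·-9.6) = 12.73
  r_corr = 0.3682 + 12.73 = 13.09 μm/a
ISO 9224: D(t) = r_corr · t^b with b = 0.523 (carbon steel, B1)
  D(7) = 13.09 × 7^0.523 = 13.09 × 2.767 = 36.23 μm
  Mass loss = 36.23 μm × 7.85 g/cm³ = 284.4 g·m⁻²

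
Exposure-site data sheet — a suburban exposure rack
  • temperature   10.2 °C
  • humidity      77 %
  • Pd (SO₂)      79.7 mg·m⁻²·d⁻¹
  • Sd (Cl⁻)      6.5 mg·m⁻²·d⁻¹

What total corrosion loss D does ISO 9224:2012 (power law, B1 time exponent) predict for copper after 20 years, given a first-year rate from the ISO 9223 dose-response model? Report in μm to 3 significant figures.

D(20) = 14.6 μm

copper: T>10 °C ⇒ hinge -0.080·(10.2−10) = -0.0160
  sulphur-dioxide contribution → 1.53 μm/a
  chloride contribution → 0.4479 μm/a
  total first-year rate 1.978 μm/a
Long-term exponent b (ISO 9224 Table 2, B1) = 0.667
  D(20) = 1.978 × 20^0.667 = 1.978 × 7.375 = 14.59 μm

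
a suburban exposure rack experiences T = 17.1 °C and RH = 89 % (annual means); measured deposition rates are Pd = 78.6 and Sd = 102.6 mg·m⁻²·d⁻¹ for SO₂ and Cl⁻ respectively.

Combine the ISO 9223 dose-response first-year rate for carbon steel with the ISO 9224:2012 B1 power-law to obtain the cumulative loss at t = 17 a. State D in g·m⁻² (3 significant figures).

carbon steel: f(T) = -0.054·(T−10) [T>10 °C] = -0.3834
  SO₂ term: 1.77·78.6^0.52·exp(0.02·89-0.3834) = 69.2
  Cl⁻ term: 0.102·102.6^0.62·exp(0.033·89+0.04·17.1) = 67.31
  sum: 69.2 + 67.31 → r_corr = 136.5 μm/a
Long-term exponent b (ISO 9224 Table 2, B1) = 0.523
  D(17) = 136.5 × 17^0.523 = 136.5 × 4.401 = 600.8 μm
  Mass loss = 600.8 μm × 7.85 g/cm³ = 4716 g·m⁻²

D(17) = 4.72e+03 g·m⁻²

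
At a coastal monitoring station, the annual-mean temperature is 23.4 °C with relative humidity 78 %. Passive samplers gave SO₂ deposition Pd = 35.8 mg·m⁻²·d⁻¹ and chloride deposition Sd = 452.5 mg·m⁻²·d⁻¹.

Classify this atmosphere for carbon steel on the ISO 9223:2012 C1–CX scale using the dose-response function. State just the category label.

C5

carbon steel: T>10 °C ⇒ hinge -0.054·(23.4−10) = -0.7236
  Pd branch = 1.77·Pd^0.52·e^(0.02·RH+f) = 26.26 μm/a
  Cl⁻ term: 0.102·452.5^0.62·exp(0.033·78+0.04·23.4) = 151.2
  r_corr = 26.26 + 151.2 = 177.4 μm/a
177 μm/a falls in (80, 200] for carbon steel → category C5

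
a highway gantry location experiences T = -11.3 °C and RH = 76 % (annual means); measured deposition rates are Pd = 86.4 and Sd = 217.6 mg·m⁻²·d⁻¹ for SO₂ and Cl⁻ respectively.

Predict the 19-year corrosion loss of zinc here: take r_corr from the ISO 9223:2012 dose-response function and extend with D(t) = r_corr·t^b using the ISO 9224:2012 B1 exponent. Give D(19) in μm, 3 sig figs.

D(19) = 17.7 μm

zinc: T≤10 °C ⇒ hinge +0.038·(-11.3−10) = -0.8094
  Pd branch = 0.0129·Pd^0.44·e^(0.046·RH+f) = 1.347 μm/a
  Sd branch = 0.0175·Sd^0.57·e^(0.008·RH+0.085·T) = 0.2645 μm/a
  sum: 1.347 + 0.2645 → r_corr = 1.612 μm/a
ISO 9224: D(t) = r_corr · t^b with b = 0.813 (zinc, B1)
  D(19) = 1.612 × 19^0.813 = 1.612 × 10.96 = 17.66 μm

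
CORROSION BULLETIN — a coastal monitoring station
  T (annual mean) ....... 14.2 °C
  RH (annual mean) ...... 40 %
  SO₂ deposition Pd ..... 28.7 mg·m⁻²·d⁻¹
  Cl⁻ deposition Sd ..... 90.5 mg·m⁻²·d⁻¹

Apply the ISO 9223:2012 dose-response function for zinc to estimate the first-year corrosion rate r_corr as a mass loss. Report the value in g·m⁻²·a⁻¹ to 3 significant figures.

zinc: T>10 °C ⇒ hinge -0.071·(14.2−10) = -0.2982
  Pd branch = 0.0129·Pd^0.44·e^(0.046·RH+f) = 0.264 μm/a
  Sd branch = 0.0175·Sd^0.57·e^(0.008·RH+0.085·T) = 1.051 μm/a
  r_corr = 0.264 + 1.051 = 1.315 μm/a
Convert to mass loss: 1.315 μm/a × 7.14 g/cm³ = 9.387 g·m⁻²·a⁻¹

r_corr = 9.39 g·m⁻²·a⁻¹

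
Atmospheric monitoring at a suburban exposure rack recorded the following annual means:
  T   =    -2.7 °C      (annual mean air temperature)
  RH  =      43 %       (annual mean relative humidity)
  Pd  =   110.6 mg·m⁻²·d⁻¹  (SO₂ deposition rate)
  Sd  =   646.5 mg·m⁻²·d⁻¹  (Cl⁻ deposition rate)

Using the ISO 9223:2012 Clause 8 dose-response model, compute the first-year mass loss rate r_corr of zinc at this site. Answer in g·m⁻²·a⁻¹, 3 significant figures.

r_corr = 8.86 g·m⁻²·a⁻¹

zinc: T≤10 °C ⇒ hinge +0.038·(-2.7−10) = -0.4826
  sulphur-dioxide contribution → 0.4563 μm/a
  chloride contribution → 0.7849 μm/a
  ⇒ r_corr(zinc) = 1.241 μm/a
Convert to mass loss: 1.241 μm/a × 7.14 g/cm³ = 8.862 g·m⁻²·a⁻¹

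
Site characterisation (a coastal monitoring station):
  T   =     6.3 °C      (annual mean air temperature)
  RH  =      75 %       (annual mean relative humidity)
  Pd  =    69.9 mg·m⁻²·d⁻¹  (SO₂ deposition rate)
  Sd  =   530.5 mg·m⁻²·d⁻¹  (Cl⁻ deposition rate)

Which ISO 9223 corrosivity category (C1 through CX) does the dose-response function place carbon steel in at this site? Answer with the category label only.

carbon steel: temperature factor f = +0.150·(-3.7) = -0.5550
  SO₂ term: 1.77·69.9^0.52·exp(0.02·75-0.5550) = 41.45
  Cl⁻ term: 0.102·530.5^0.62·exp(0.033·75+0.04·6.3) = 76.25
  r_corr = 41.45 + 76.25 = 117.7 μm/a
ISO 9223 Table 2 (carbon steel): 80 < 118 ≤ 200 μm/a ⇒ C5

C5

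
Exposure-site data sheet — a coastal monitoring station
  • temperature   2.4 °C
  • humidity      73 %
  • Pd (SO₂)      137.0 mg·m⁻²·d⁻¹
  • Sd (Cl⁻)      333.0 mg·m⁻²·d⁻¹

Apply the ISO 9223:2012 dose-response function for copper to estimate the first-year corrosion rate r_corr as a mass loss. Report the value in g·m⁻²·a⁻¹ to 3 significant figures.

r_corr = 11.7 g·m⁻²·a⁻¹

copper: f(T) = +0.126·(T−10) [T≤10 °C] = -0.9576
  Pd branch = 0.0053·Pd^0.26·e^(0.059·RH+f) = 0.5426 μm/a
  Cl⁻ term: 0.01025·333.0^0.27·exp(0.036·73+0.049·2.4) = 0.7659
  sum: 0.5426 + 0.7659 → r_corr = 1.308 μm/a
Convert to mass loss: 1.308 μm/a × 8.96 g/cm³ = 11.72 g·m⁻²·a⁻¹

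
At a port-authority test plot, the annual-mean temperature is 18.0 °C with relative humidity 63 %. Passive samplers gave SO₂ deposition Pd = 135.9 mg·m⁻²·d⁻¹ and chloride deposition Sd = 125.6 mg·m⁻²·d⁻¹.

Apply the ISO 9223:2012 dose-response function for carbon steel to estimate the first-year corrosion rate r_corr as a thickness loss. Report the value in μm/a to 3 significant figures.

carbon steel: T>10 °C ⇒ hinge -0.054·(18.0−10) = -0.4320
  sulphur-dioxide contribution → 52.1 μm/a
  chloride contribution → 33.54 μm/a
  total first-year rate 85.64 μm/a

r_corr = 85.6 μm/a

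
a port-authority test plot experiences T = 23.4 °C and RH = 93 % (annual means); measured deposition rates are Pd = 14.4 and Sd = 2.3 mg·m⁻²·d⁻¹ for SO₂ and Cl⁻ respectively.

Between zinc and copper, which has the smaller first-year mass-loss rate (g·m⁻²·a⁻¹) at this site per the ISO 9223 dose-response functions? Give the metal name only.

zinc: T>10 °C ⇒ hinge -0.071·(23.4−10) = -0.9514
  SO₂ term: 0.0129·14.4^0.44·exp(0.046·93-0.9514) = 1.161
  Sd branch = 0.0175·Sd^0.57·e^(0.008·RH+0.085·T) = 0.4327 μm/a
  r_corr = 1.161 + 0.4327 = 1.594 μm/a
  mass loss = 1.594 μm/a × 7.14 g/cm³ = 11.38 g·m⁻²·a⁻¹
copper: f(T) = -0.080·(T−10) [T>10 °C] = -1.0720
  Pd branch = 0.0053·Pd^0.26·e^(0.059·RH+f) = 0.8767 μm/a
  Sd branch = 0.01025·Sd^0.27·e^(0.036·RH+0.049·T) = 1.149 μm/a
  r_corr = 0.8767 + 1.149 = 2.026 μm/a
  mass loss = 2.026 μm/a × 8.96 g/cm³ = 18.15 g·m⁻²·a⁻¹
Ordering by g·m⁻²·a⁻¹: copper (18.2) > zinc (11.4)

zinc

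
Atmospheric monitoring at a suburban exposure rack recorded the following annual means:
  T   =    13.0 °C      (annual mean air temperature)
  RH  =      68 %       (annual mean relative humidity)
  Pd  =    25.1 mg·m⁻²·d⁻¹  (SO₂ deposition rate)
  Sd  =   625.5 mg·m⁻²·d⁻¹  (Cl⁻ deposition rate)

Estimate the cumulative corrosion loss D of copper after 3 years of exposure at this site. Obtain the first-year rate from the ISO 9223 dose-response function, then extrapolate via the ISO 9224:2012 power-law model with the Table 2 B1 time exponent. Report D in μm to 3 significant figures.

copper: T>10 °C ⇒ hinge -0.080·(13.0−10) = -0.2400
  SO₂ term: 0.0053·25.1^0.26·exp(0.059·68-0.2400) = 0.5325
  Sd branch = 0.01025·Sd^0.27·e^(0.036·RH+0.049·T) = 1.275 μm/a
  r_corr = 0.5325 + 1.275 = 1.808 μm/a
Long-term exponent b (ISO 9224 Table 2, B1) = 0.667
  D(3) = 1.808 × 3^0.667 = 1.808 × 2.081 = 3.761 μm

D(3) = 3.76 μm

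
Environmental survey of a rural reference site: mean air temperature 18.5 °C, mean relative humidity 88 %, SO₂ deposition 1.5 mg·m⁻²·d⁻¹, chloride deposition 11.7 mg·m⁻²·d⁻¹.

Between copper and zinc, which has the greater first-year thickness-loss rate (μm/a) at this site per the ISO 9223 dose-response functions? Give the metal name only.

copper

copper: f(T) = -0.080·(T−10) [T>10 °C] = -0.6800
  sulphur-dioxide contribution → 0.5365 μm/a
  chloride contribution → 1.171 μm/a
  total first-year rate 1.708 μm/a
zinc: temperature factor f = -0.071·(8.5) = -0.6035
  sulphur-dioxide contribution → 0.4831 μm/a
  chloride contribution → 0.6927 μm/a
  ⇒ r_corr(zinc) = 1.176 μm/a
Ordering by μm/a: copper (1.71) > zinc (1.18)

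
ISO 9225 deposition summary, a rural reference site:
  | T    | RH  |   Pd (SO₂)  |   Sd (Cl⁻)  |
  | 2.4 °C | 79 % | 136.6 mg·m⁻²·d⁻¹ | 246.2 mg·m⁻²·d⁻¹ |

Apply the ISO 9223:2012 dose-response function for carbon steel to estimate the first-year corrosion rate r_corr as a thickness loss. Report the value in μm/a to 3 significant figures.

r_corr = 81.7 μm/a

carbon steel: f(T) = +0.150·(T−10) [T≤10 °C] = -1.1400
  sulphur-dioxide contribution → 35.44 μm/a
  chloride contribution → 46.25 μm/a
  ⇒ r_corr(carbon steel) = 81.69 μm/a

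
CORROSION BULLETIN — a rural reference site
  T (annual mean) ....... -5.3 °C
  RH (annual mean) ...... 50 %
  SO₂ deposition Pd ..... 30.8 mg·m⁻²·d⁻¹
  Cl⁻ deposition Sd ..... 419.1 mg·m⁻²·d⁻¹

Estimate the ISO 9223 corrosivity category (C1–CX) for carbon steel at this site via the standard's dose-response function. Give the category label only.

carbon steel: T≤10 °C ⇒ hinge +0.150·(-5.3−10) = -2.2950
  sulphur-dioxide contribution → 2.881 μm/a
  chloride contribution → 18.15 μm/a
  ⇒ r_corr(carbon steel) = 21.03 μm/a
21 μm/a falls in (1.3, 25] for carbon steel → category C2

C2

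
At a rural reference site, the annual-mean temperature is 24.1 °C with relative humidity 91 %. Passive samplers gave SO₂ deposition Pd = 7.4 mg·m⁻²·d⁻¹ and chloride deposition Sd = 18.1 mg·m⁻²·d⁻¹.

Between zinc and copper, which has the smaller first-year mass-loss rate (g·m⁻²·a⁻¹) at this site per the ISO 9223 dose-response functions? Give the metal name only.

zinc

zinc: T>10 °C ⇒ hinge -0.071·(24.1−10) = -1.0011
  SO₂ term: 0.0129·7.4^0.44·exp(0.046·91-1.0011) = 0.752
  Sd branch = 0.0175·Sd^0.57·e^(0.008·RH+0.085·T) = 1.465 μm/a
  sum: 0.752 + 1.465 → r_corr = 2.217 μm/a
  mass loss = 2.217 μm/a × 7.14 g/cm³ = 15.83 g·m⁻²·a⁻¹
copper: f(T) = -0.080·(T−10) [T>10 °C] = -1.1280
  SO₂ term: 0.0053·7.4^0.26·exp(0.059·91-1.1280) = 0.6196
  Sd branch = 0.01025·Sd^0.27·e^(0.036·RH+0.049·T) = 1.932 μm/a
  r_corr = 0.6196 + 1.932 = 2.551 μm/a
  mass loss = 2.551 μm/a × 8.96 g/cm³ = 22.86 g·m⁻²·a⁻¹
Ordering by g·m⁻²·a⁻¹: copper (22.9) > zinc (15.8)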